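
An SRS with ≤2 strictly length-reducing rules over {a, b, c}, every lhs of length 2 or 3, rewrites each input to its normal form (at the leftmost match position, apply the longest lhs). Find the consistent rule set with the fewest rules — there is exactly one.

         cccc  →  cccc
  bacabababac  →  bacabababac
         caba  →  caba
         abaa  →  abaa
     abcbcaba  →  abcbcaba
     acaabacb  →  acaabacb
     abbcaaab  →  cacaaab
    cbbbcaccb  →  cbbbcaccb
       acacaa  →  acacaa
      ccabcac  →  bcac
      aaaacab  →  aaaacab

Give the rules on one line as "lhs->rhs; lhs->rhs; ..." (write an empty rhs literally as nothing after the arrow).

abb->ca; cca->

  | cccc
  | bacabababac
  | caba
  | abaa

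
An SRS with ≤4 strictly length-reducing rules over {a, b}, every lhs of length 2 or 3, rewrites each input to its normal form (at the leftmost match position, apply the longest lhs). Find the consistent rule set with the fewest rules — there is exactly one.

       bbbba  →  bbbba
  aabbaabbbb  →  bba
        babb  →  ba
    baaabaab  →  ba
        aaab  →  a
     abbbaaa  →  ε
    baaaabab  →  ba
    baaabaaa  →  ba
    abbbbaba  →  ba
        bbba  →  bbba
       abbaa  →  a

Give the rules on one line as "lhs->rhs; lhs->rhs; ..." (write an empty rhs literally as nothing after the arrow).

  | bbbba
  | aabbaabbbb => bbaabbbb => bbabbbb => bbabbb => bbabb => bbab => bba
  | babb => bab => ba
  | baaabaab => baabaab => babaab => baaab => baab => bab => ba

aa->; ab->a; baa->ba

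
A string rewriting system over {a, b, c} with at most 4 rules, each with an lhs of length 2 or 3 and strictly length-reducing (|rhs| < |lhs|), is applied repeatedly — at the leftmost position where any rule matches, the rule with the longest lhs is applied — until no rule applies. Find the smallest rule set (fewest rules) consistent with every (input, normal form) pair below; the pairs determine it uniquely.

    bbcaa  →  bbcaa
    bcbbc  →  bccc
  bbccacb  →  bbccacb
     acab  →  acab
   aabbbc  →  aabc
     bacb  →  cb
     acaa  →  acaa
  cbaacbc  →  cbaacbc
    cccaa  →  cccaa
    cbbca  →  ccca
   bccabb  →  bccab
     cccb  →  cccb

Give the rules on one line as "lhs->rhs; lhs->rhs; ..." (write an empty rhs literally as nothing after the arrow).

  | bbcaa
  | bcbbc => bccc
  | bbccacb
  | acab

abb->ab; bac->c; cbb->cc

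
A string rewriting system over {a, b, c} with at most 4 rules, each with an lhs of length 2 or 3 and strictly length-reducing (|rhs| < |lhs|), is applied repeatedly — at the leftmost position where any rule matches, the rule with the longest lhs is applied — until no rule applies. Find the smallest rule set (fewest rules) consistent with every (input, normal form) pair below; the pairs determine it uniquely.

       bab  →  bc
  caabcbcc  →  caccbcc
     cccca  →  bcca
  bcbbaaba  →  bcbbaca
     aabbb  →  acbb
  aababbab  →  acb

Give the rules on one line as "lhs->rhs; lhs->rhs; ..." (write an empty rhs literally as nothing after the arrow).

  | bab => bc
  | caabcbcc => caccbcc
  | cccca => bcca
  | bcbbaaba => bcbbaca

ab->c; cba->; ccc->bc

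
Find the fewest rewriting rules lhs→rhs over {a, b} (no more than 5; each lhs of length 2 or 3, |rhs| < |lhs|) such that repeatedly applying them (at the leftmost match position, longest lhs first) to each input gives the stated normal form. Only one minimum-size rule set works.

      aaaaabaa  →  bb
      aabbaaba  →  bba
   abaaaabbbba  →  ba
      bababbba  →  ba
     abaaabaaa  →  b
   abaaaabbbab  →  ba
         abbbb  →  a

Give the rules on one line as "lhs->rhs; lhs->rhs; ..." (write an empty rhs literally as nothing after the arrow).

aaa->b; ab->a; aba->a; bbb->b

  | aaaaabaa => baabaa => baaa => bb
  | aabbaaba => aabaaba => aaaba => bba
  | abaaaabbbba => aaaabbbba => babbbba => babbba => babba => baba => ba
  | bababbba => babbba => babba => baba => ba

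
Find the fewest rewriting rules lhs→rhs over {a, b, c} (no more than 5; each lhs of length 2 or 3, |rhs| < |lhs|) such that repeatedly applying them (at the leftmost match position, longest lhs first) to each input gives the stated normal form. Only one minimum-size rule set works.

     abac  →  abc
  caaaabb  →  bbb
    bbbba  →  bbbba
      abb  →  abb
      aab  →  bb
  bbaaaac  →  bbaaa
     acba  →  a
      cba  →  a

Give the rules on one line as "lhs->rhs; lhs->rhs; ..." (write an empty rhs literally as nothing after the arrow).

aab->bb; aac->a; ac->c; cb->

  | abac => abc
  | caaaabb => caabbb => cbbbb => bbb
  | bbbba
  | abb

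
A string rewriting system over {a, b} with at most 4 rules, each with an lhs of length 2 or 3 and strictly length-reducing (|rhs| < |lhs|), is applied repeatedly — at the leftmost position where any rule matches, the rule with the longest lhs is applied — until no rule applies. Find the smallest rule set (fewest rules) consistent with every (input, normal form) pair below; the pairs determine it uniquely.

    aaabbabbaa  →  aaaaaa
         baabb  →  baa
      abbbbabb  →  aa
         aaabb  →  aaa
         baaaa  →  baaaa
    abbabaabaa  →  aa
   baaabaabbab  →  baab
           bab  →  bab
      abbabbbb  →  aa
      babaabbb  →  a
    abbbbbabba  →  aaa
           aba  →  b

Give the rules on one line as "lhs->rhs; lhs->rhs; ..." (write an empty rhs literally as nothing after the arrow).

aba->b; bb->; bbb->bb

  | aaabbabbaa => aaaabbaa => aaaaaa
  | baabb => baa
  | abbbbabb => abbbabb => abbabb => aabb => aa
  | aaabb => aaa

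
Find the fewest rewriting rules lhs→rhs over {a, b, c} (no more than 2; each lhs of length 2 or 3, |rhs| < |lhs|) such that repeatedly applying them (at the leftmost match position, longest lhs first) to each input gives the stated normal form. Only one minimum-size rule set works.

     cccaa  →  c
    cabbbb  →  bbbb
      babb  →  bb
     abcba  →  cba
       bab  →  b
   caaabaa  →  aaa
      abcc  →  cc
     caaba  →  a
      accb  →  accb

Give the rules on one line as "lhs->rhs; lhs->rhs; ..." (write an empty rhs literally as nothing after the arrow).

ab->; ca->

  | cccaa => cca => c
  | cabbbb => bbbb
  | babb => bb
  | abcba => cba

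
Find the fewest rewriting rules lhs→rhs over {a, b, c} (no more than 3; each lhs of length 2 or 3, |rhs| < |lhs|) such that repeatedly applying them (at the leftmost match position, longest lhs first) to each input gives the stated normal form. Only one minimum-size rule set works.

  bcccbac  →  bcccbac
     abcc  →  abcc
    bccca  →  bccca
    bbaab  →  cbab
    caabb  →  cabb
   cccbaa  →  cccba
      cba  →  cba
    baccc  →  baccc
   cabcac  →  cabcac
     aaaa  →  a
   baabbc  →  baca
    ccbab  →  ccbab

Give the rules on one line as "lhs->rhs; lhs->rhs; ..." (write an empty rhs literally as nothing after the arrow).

  | bcccbac
  | abcc
  | bccca
  | bbaab => cbab

aa->a; bba->cb; bbc->ca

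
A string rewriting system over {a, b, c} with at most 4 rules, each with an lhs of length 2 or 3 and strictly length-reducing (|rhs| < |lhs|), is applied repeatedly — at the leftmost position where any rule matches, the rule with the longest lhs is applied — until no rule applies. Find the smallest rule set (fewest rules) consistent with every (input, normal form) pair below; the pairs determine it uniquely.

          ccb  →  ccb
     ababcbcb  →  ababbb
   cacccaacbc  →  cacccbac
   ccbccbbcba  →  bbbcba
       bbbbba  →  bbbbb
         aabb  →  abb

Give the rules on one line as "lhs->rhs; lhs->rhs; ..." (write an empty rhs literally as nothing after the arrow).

aa->a; acb->ba; bba->bb; cbc->b

  | ccb
  | ababcbcb => ababbb
  | cacccaacbc => cacccacbc => cacccbac
  | ccbccbbcba => cbcbbcba => bbbcba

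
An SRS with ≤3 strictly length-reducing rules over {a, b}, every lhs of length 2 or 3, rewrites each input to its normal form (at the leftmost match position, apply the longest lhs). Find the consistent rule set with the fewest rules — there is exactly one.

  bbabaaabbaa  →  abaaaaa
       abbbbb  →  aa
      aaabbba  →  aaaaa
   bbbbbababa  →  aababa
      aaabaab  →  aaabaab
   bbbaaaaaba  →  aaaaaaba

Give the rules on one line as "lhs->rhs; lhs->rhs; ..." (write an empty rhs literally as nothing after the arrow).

bb->; bbb->a

  | bbabaaabbaa => abaaabbaa => abaaaaa
  | abbbbb => aabb => aa
  | aaabbba => aaaaa
  | bbbbbababa => abbababa => aababa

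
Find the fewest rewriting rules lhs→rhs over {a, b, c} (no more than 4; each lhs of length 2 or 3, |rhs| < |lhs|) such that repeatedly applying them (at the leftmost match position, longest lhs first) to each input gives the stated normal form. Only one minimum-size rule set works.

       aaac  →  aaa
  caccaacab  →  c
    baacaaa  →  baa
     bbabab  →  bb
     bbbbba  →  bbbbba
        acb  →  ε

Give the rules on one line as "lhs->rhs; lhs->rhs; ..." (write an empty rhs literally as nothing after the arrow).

ab->; ac->a; aca->ac

  | aaac => aaa
  | caccaacab => cacaacab => cacacab => caccab => cacab => cacb => cab => c
  | baacaaa => baacaa => baaca => baac => baa
  | bbabab => bbab => bb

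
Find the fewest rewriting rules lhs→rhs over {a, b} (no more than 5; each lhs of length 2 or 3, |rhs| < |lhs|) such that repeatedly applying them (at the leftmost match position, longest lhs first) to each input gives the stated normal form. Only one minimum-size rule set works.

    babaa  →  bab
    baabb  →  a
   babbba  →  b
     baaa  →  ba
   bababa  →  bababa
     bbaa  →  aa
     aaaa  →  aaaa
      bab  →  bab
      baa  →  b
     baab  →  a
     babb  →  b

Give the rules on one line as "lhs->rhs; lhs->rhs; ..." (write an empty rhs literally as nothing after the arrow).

  | babaa => bab
  | baabb => bbb => bb => a
  | babbba => babba => baa => b
  | baaa => ba

baa->b; bb->a; bba->a; bbb->bb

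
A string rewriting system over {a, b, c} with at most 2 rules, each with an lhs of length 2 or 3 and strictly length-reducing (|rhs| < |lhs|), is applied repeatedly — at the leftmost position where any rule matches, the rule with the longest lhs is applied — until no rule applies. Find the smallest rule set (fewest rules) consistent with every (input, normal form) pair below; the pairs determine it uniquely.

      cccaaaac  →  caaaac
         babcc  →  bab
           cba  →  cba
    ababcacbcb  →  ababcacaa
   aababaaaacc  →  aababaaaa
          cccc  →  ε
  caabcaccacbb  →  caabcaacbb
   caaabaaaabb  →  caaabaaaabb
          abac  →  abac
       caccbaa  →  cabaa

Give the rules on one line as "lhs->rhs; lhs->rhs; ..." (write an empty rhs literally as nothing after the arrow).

bcb->aa; cc->

  | cccaaaac => caaaac
  | babcc => bab
  | cba
  | ababcacbcb => ababcacaa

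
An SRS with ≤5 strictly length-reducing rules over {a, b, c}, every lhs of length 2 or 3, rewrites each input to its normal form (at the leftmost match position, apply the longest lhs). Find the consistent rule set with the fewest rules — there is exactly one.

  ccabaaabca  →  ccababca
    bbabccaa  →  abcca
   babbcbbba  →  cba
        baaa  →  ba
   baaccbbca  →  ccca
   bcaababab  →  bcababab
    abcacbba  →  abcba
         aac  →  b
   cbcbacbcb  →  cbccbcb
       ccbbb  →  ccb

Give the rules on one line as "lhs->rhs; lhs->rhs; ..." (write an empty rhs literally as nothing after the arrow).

aa->a; ac->b; bac->c; bb->

  | ccabaaabca => ccabaabca => ccababca
  | bbabccaa => abccaa => abcca
  | babbcbbba => bacbbba => cbbba => cba
  | baaa => baa => ba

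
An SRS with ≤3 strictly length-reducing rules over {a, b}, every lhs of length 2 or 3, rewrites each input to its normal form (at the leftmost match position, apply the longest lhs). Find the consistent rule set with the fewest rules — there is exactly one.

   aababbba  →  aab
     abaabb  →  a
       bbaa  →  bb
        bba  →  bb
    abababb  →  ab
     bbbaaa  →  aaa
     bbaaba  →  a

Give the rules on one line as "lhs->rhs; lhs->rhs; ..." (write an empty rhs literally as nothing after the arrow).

  | aababbba => aabbbba => aaba => aab
  | abaabb => ababb => abbb => a
  | bbaa => bba => bb
  | bba => bb

ba->b; bbb->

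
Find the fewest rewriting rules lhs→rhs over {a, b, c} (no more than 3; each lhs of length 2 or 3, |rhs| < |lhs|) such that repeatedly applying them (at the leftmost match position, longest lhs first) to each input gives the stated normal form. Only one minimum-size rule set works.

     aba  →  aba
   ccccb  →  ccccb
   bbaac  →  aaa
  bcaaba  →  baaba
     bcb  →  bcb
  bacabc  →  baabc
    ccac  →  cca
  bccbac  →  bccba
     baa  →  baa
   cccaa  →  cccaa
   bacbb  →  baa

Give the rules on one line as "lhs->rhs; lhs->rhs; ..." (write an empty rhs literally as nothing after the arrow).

  | aba
  | ccccb
  | bbaac => aaac => aaa
  | bcaaba => baaba

ac->a; bb->a; bca->ba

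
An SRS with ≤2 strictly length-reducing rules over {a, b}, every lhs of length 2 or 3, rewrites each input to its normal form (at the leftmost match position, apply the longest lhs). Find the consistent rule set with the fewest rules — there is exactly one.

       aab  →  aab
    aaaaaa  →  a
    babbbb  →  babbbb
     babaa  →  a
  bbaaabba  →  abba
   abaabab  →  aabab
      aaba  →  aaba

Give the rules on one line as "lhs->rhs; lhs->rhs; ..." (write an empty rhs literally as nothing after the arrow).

aaa->bb; baa->a

  | aab
  | aaaaaa => bbaaa => baa => a
  | babbbb
  | babaa => baa => a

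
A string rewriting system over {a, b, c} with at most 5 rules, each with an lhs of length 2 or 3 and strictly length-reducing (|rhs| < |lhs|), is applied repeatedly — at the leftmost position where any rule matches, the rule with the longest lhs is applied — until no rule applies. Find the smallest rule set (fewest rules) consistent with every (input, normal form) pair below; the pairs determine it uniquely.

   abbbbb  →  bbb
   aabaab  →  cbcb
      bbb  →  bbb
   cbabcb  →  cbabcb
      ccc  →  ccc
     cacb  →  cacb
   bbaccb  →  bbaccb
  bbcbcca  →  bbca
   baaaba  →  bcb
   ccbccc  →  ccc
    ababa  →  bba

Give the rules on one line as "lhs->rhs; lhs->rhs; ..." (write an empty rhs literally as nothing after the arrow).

  | abbbbb => bbb
  | aabaab => cbaab => cbcb
  | bbb
  | cbabcb

aa->c; aba->b; abb->; bcc->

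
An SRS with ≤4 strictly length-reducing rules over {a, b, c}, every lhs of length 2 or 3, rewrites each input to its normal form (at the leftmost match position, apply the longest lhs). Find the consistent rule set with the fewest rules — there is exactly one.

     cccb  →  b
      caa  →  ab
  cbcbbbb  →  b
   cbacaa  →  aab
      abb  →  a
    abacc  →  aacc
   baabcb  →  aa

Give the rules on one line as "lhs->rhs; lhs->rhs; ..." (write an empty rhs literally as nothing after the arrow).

  | cccb => ccb => cb => b
  | caa => ab
  | cbcbbbb => bcbbbb => bbbbb => bbb => b
  | cbacaa => bacaa => acaa => aab

ba->a; bb->; caa->ab; cb->b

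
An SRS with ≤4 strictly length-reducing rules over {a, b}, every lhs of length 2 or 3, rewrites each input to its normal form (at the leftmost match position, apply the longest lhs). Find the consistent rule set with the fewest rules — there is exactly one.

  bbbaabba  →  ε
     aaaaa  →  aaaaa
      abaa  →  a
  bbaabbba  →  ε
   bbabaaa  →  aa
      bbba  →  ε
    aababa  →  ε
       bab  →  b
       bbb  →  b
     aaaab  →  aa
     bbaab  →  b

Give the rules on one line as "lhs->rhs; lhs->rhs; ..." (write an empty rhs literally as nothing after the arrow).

  | bbbaabba => bbaabba => baabba => abba => bba => ba => ε
  | aaaaa
  | abaa => baa => a
  | bbaabbba => baabbba => abbba => bbba => bba => ba => ε

aab->; ab->b; ba->; bb->b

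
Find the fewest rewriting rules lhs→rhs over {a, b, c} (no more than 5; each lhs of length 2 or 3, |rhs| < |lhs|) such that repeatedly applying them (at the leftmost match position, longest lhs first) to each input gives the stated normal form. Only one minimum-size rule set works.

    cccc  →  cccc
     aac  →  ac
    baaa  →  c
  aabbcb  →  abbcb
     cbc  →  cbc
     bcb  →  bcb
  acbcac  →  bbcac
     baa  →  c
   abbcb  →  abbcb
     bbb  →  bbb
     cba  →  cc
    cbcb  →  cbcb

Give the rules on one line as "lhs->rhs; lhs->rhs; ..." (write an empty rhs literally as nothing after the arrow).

aa->a; acb->bb; ba->c; baa->ba

  | cccc
  | aac => ac
  | baaa => baa => ba => c
  | aabbcb => abbcb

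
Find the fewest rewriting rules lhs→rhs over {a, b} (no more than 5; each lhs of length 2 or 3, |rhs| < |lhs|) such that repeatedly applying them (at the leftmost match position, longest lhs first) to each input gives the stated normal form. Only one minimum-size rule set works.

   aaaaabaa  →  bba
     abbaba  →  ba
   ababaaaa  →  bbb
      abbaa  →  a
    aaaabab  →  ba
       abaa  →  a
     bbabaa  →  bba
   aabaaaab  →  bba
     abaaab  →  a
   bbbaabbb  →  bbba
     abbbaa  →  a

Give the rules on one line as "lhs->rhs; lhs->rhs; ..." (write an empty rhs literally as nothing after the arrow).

  | aaaaabaa => baaabaa => bbabaa => bba
  | abbaba => ababa => ba
  | ababaaaa => baaaa => bbaa => bbb
  | abbaa => abaa => a

aa->b; aab->a; ab->a; aba->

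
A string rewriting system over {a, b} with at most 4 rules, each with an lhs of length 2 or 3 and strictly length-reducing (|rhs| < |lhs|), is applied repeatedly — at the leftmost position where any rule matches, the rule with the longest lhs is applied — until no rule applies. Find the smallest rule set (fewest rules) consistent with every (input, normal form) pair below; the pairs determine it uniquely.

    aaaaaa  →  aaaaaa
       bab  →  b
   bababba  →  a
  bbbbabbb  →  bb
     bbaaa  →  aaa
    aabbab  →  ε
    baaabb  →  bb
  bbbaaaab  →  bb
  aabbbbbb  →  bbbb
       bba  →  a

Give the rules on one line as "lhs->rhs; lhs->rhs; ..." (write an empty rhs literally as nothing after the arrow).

ab->; baa->b; bba->a

  | aaaaaa
  | bab => b
  | bababba => babba => bba => a
  | bbbbabbb => bbabbb => abbb => bb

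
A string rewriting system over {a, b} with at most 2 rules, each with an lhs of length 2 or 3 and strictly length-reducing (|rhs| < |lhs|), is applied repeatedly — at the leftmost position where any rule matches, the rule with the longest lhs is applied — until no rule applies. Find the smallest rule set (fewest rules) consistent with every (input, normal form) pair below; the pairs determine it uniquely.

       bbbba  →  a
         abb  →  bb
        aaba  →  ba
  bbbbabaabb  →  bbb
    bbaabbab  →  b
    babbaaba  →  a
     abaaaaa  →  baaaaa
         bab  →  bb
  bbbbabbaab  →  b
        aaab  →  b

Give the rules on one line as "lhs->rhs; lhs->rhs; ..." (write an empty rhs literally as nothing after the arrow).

  | bbbba => bba => a
  | abb => bb
  | aaba => aba => ba
  | bbbbabaabb => bbabaabb => abaabb => baabb => babb => bbb

ab->b; bba->a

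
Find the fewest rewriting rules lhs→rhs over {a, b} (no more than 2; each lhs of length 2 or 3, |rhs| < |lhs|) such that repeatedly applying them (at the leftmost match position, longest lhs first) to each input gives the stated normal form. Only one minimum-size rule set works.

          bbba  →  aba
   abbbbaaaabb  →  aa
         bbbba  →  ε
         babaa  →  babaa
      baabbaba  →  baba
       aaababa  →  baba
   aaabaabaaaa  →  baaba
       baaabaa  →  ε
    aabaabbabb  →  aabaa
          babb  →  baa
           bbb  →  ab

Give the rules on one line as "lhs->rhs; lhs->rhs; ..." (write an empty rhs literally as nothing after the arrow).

aaa->; bb->a

  | bbba => aba
  | abbbbaaaabb => aabbaaaabb => aaaaaaabb => aaaabb => abb => aa
  | bbbba => abba => aaa => ε
  | babaa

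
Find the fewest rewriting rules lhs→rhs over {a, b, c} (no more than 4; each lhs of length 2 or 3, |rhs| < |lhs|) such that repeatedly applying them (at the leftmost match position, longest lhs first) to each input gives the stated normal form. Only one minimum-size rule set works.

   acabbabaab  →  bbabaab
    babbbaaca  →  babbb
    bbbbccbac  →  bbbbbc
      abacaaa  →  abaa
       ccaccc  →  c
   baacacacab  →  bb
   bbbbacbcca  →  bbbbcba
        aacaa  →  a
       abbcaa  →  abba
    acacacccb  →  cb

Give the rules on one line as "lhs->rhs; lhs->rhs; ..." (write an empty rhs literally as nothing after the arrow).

ac->c; ca->; cc->

  | acabbabaab => cabbabaab => bbabaab
  | babbbaaca => babbbaca => babbbca => babbb
  | bbbbccbac => bbbbbac => bbbbbc
  | abacaaa => abcaaa => abaa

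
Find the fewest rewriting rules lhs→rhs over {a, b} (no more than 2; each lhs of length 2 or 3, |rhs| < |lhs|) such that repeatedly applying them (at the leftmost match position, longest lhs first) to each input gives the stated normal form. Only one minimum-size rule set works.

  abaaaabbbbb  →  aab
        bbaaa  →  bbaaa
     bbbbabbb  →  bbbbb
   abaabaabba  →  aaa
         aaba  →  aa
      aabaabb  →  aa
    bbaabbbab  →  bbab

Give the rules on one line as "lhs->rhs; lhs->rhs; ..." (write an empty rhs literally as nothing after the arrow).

  | abaaaabbbbb => aaaabbbbb => aaabbb => aab
  | bbaaa
  | bbbbabbb => bbbbb
  | abaabaabba => aabaabba => aaabba => aaa

aba->a; abb->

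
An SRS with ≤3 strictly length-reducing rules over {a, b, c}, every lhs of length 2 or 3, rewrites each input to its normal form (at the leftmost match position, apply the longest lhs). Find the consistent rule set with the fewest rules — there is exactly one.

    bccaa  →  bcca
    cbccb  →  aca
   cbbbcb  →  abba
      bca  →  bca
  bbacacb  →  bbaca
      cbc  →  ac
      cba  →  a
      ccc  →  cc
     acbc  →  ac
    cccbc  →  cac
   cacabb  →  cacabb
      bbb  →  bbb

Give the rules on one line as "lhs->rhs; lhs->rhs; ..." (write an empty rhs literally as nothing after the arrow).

aa->a; cb->a; ccc->cc

  | bccaa => bcca
  | cbccb => accb => aca
  | cbbbcb => abbcb => abba
  | bca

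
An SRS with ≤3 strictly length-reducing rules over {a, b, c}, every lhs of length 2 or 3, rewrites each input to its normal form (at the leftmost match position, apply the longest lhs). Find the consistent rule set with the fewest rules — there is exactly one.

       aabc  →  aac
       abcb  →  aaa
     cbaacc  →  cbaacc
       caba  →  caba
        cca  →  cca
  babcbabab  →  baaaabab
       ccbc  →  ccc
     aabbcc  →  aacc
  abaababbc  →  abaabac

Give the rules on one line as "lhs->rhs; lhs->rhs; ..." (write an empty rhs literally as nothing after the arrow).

  | aabc => aac
  | abcb => aaa
  | cbaacc
  | caba

bc->c; bcb->aa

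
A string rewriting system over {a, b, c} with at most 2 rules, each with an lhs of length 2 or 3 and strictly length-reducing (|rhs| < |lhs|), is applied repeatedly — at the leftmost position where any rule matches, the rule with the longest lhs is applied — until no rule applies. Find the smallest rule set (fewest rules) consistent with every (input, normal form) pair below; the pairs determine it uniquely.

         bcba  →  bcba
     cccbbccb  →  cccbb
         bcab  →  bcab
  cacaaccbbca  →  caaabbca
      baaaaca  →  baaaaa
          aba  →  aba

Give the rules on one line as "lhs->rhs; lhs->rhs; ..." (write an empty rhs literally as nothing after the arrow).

  | bcba
  | cccbbccb => cccbb
  | bcab
  | cacaaccbbca => caaaccbbca => caaacbbca => caaabbca

ac->a; bcc->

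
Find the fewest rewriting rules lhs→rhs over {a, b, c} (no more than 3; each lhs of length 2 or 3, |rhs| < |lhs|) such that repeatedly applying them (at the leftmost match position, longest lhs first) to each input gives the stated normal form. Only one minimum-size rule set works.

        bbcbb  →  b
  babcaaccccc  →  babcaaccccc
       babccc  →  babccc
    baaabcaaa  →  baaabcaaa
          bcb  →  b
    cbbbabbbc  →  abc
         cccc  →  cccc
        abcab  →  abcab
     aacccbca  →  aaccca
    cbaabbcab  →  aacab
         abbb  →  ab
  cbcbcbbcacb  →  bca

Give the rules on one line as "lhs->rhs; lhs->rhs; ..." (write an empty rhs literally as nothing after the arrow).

  | bbcbb => cbb => b
  | babcaaccccc
  | babccc
  | baaabcaaa

bb->; cb->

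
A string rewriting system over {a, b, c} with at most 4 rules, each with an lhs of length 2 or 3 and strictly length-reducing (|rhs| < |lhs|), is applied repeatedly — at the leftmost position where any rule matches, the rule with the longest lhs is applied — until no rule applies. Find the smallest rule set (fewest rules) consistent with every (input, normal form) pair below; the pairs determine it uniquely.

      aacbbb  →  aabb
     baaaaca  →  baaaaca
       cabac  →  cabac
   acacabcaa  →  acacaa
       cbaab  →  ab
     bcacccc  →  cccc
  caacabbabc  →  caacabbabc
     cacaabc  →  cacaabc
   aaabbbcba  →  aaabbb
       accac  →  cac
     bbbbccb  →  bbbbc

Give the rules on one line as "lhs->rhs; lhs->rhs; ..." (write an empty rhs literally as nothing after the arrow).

acc->c; bca->; cb->; cba->

  | aacbbb => aabb
  | baaaaca
  | cabac
  | acacabcaa => acacaa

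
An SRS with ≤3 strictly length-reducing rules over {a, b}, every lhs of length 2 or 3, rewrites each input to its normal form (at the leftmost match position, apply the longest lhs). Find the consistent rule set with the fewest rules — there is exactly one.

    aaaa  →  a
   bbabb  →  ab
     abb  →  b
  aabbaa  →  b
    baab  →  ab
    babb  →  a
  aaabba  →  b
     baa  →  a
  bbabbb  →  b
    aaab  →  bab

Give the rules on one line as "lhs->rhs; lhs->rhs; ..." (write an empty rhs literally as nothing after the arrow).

  | aaaa => baa => bb => a
  | bbabb => aabb => bbb => ab
  | abb => aa => b
  | aabbaa => bbbaa => abaa => abb => aa => b

aa->b; bb->a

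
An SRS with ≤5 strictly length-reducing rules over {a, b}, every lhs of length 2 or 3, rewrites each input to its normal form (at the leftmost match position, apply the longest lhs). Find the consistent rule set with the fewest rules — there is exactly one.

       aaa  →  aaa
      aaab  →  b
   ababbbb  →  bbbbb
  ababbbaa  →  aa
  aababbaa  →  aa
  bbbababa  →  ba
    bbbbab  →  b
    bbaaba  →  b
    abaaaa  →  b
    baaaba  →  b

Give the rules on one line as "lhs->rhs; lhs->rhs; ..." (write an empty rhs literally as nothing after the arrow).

ab->b; aba->ab; baa->aa; bba->a

  | aaa
  | aaab => aab => ab => b
  | ababbbb => abbbbb => bbbbb
  | ababbbaa => abbbbaa => bbbbaa => bbaa => aa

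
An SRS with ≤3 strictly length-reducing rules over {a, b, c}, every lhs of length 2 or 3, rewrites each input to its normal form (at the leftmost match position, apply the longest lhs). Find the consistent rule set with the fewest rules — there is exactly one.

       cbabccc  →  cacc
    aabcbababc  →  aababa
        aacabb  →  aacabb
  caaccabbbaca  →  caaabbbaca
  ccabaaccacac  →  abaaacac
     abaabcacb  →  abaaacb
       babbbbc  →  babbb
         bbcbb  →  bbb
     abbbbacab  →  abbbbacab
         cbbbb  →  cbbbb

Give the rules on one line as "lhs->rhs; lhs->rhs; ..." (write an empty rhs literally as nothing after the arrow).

bc->; cba->ca; cca->a

  | cbabccc => cabccc => cacc
  | aabcbababc => aabababc => aababa
  | aacabb
  | caaccabbbaca => caaabbbaca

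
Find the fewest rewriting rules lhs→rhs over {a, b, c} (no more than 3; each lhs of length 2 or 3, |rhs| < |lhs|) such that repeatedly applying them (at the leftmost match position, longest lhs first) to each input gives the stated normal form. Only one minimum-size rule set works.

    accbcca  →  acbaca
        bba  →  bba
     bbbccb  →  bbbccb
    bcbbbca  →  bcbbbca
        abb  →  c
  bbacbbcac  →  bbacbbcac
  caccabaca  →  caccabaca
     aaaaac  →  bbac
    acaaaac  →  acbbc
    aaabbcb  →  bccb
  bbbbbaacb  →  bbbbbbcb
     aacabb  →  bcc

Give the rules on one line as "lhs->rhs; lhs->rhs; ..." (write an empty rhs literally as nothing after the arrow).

  | accbcca => acbaca
  | bba
  | bbbccb
  | bcbbbca

aa->b; abb->c; cbc->ba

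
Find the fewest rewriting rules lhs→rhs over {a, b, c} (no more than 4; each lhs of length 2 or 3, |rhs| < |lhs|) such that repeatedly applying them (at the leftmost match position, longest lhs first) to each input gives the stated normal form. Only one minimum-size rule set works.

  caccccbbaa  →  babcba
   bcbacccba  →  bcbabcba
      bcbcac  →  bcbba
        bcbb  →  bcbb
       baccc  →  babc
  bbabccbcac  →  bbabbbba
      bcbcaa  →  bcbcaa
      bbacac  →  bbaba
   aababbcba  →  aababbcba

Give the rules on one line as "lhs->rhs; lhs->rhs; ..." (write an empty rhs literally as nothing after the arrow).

  | caccccbbaa => bacccbbaa => babcbbaa => babcba
  | bcbacccba => bcbabcba
  | bcbcac => bcbba
  | bcbb

baa->a; cac->ba; cc->b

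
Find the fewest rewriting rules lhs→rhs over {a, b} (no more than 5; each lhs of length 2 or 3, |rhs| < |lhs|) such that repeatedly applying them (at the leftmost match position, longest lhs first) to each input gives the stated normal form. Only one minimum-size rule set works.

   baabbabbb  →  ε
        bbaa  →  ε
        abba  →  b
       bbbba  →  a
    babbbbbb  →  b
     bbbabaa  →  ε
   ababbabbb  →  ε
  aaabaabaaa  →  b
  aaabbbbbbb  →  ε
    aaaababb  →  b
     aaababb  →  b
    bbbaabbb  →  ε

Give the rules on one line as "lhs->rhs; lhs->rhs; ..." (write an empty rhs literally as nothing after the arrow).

  | baabbabbb => babbabbb => bbbabbb => babbb => bbbb => bb => ε
  | bbaa => aa => ε
  | abba => ba => b
  | bbbba => bba => a

aa->; ab->; ba->b; bb->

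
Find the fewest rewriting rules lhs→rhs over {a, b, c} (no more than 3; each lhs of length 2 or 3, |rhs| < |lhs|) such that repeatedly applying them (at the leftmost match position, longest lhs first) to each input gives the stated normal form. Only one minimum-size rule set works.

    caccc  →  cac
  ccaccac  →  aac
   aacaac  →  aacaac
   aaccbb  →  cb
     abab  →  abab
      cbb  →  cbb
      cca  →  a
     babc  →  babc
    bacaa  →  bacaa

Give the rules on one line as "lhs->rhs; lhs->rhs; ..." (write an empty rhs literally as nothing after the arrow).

aab->c; cc->

  | caccc => cac
  | ccaccac => accac => aac
  | aacaac
  | aaccbb => aabb => cb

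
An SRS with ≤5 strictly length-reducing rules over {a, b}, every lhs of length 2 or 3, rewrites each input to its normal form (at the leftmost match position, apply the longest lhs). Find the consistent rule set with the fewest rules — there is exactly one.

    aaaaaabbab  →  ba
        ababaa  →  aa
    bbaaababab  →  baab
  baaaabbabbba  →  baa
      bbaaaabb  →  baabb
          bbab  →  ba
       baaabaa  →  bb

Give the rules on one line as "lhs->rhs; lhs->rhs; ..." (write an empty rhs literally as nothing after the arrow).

aaa->b; aba->a; bab->bb; bbb->ba

  | aaaaaabbab => baaabbab => bbbbab => babab => bbab => bbb => ba
  | ababaa => abaa => aa
  | bbaaababab => bbbbabab => bababab => bbabab => bbbab => baab
  | baaaabbabbba => bbabbabbba => bbbbabbba => bababbba => bbabbba => bbbbba => babba => bbba => baa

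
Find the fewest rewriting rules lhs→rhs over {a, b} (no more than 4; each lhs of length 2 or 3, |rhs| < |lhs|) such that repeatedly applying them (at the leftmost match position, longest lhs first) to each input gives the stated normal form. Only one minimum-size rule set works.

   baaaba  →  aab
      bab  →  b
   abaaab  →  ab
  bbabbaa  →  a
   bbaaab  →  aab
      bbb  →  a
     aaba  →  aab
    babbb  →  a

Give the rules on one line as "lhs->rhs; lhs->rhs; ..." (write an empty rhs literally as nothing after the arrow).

  | baaaba => aaba => aab
  | bab => b
  | abaaab => abaab => abab => abb => ab
  | bbabbaa => babbaa => bbaa => baa => a

aba->ab; ba->; bb->b; bbb->a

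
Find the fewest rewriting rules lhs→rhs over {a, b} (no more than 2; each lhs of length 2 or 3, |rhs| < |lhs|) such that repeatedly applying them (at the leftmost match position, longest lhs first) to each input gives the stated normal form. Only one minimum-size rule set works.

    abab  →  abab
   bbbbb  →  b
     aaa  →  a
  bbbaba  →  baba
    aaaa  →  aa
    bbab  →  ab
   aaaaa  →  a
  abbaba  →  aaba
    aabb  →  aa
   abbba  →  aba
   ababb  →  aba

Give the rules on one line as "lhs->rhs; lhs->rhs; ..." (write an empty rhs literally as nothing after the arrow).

  | abab
  | bbbbb => bbb => b
  | aaa => a
  | bbbaba => baba

aaa->a; bb->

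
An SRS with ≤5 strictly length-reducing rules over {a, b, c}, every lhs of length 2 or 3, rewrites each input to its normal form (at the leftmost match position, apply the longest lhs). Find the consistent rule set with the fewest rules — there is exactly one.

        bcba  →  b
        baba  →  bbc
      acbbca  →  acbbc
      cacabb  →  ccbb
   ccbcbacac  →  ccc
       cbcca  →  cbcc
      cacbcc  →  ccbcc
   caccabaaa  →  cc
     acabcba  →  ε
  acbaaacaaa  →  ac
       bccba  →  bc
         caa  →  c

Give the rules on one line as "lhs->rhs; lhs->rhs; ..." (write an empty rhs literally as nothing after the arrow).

  | bcba => baa => b
  | baba => bbc
  | acbbca => acbbc
  | cacabb => ccabb => ccbb

aa->; aba->bc; ca->c; cba->aa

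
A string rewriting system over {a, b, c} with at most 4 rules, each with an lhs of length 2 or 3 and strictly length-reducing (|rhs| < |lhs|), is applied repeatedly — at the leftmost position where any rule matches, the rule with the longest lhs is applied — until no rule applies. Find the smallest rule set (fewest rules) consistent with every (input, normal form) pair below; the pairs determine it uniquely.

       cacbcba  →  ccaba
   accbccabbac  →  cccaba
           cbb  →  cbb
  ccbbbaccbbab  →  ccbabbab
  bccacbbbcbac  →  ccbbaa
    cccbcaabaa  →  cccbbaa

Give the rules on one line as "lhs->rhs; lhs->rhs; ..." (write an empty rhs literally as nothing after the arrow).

  | cacbcba => ccbcba => ccaba
  | accbccabbac => ccbccabbac => ccacabbac => cccabbac => cccabbc => cccaba
  | cbb
  | ccbbbaccbbab => ccbbbccbbab => ccbbacbbab => ccbbcbbab => ccbabbab

aaa->b; ac->c; bc->a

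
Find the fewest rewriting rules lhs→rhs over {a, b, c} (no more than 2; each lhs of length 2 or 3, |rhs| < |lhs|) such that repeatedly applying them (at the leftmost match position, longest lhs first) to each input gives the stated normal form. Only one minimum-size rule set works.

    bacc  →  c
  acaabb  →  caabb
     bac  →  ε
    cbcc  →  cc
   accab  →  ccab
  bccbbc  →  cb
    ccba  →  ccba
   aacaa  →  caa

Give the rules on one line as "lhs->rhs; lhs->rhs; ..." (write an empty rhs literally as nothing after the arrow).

  | bacc => bcc => c
  | acaabb => caabb
  | bac => bc => ε
  | cbcc => cc

ac->c; bc->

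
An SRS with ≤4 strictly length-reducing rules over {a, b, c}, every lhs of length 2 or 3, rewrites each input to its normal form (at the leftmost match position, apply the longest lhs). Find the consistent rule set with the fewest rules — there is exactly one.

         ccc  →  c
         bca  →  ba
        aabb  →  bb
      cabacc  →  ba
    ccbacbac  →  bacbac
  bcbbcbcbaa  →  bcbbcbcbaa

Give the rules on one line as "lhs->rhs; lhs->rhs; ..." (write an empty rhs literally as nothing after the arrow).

  | ccc => c
  | bca => ba
  | aabb => abb => bb
  | cabacc => abacc => bacc => ba

ab->b; ca->a; cc->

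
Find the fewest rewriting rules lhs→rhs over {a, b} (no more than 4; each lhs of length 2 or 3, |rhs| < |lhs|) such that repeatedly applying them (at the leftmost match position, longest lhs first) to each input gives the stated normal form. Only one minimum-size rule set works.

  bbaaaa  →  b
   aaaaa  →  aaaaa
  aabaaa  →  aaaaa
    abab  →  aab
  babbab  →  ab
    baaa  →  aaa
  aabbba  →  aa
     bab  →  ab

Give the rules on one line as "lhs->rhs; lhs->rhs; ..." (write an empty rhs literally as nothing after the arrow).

abb->; ba->a; bb->b; bba->bb

  | bbaaaa => bbaaa => bbaa => bba => bb => b
  | aaaaa
  | aabaaa => aaaaa
  | abab => aab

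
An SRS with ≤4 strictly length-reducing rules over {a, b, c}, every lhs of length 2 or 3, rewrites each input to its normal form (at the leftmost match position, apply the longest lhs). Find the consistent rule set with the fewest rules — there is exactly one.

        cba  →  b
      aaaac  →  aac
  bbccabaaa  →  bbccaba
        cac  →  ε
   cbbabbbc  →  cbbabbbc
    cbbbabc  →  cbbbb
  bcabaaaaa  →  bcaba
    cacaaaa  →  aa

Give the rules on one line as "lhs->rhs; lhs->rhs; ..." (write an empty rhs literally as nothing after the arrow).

aaa->a; abc->b; cac->; cba->b

  | cba => b
  | aaaac => aac
  | bbccabaaa => bbccaba
  | cac => ε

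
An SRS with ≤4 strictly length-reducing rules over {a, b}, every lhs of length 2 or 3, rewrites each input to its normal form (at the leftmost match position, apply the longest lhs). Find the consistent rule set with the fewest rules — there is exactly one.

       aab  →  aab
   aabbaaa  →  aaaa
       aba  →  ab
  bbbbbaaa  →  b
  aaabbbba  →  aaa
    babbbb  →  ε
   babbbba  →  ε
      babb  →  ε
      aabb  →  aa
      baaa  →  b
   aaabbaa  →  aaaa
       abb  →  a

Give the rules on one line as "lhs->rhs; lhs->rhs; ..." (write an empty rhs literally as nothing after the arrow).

ba->b; bab->b; bb->; bba->

  | aab
  | aabbaaa => aaaa
  | aba => ab
  | bbbbbaaa => bbbaaa => baaa => baa => ba => b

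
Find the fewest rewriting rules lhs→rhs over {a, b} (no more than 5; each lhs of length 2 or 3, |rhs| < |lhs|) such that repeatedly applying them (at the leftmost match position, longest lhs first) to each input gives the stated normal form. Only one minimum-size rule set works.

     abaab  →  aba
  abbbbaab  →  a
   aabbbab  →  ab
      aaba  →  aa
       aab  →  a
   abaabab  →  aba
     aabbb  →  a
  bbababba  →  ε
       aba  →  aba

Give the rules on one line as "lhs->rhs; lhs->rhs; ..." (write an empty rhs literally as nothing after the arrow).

aab->a; bab->b; bb->; bba->

  | abaab => aba
  | abbbbaab => abbaab => aab => a
  | aabbbab => abbab => ab
  | aaba => aa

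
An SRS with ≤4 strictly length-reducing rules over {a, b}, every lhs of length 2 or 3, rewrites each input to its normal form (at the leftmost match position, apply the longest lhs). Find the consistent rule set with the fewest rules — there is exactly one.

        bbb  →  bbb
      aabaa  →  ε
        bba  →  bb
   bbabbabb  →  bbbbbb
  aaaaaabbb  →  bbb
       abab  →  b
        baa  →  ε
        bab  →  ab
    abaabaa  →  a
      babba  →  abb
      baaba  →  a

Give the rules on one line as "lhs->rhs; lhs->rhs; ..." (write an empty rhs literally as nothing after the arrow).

aa->; ba->a; bba->bb

  | bbb
  | aabaa => baa => aa => ε
  | bba => bb
  | bbabbabb => bbbbabb => bbbbbb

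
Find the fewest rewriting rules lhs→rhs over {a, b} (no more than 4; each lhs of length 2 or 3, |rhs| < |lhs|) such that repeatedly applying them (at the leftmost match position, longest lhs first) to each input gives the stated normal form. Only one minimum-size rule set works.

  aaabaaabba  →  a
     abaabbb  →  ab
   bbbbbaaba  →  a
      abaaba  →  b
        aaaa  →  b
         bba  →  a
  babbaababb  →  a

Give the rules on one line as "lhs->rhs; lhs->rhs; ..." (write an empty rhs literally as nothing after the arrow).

  | aaabaaabba => babaaabba => bbaaabba => aaabba => babba => bbba => a
  | abaabbb => ababbb => abbbb => ab
  | bbbbbaaba => bbaaba => aaba => bba => a
  | abaaba => ababa => abba => aa => b

aa->b; ba->b; bb->; bbb->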